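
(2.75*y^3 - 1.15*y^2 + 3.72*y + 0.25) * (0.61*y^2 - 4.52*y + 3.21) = 1.6775*y^5 - 13.1315*y^4 + 16.2947*y^3 - 20.3534*y^2 + 10.8112*y + 0.8025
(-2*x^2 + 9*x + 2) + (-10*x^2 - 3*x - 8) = -12*x^2 + 6*x - 6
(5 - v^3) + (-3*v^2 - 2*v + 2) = -v^3 - 3*v^2 - 2*v + 7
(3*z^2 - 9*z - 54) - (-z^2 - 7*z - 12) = 4*z^2 - 2*z - 42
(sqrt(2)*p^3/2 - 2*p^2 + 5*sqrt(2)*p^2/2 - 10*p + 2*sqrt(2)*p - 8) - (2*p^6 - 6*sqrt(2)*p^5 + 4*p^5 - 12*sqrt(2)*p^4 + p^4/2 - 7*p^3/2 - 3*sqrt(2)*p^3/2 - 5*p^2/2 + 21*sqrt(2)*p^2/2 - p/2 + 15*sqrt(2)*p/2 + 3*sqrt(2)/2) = -2*p^6 - 4*p^5 + 6*sqrt(2)*p^5 - p^4/2 + 12*sqrt(2)*p^4 + 2*sqrt(2)*p^3 + 7*p^3/2 - 8*sqrt(2)*p^2 + p^2/2 - 19*p/2 - 11*sqrt(2)*p/2 - 8 - 3*sqrt(2)/2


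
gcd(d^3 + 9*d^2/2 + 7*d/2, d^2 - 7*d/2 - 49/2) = d + 7/2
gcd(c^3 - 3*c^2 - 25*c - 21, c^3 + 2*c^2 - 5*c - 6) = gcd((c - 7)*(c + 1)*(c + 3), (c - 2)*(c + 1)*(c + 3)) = c^2 + 4*c + 3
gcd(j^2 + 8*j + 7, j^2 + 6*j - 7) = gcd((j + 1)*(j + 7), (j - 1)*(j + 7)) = j + 7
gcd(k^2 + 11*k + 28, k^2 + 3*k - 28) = k + 7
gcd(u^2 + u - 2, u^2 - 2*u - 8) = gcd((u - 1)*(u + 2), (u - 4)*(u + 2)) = u + 2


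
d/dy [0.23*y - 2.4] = 0.230000000000000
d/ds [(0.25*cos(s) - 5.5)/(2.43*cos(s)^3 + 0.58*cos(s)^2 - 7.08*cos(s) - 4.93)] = (1.215*cos(s)^3 - 39.95*cos(s)^2 - 6.38*cos(s) + 40.1725)*sin(s)/(5.9049*cos(s)^6 + 2.8188*cos(s)^5 - 34.0724*cos(s)^4 - 32.1726*cos(s)^3 + 44.4076*cos(s)^2 + 69.8088*cos(s) + 24.3049)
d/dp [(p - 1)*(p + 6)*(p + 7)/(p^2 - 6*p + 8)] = (p^4 - 12*p^3 - 77*p^2 + 276*p - 20)/(p^4 - 12*p^3 + 52*p^2 - 96*p + 64)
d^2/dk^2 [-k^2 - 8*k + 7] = -2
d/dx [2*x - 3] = 2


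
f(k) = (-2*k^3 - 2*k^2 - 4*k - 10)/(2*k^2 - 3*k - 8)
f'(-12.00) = -0.96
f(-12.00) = 10.15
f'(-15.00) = -0.97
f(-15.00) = 13.04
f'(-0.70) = -0.95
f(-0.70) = 1.52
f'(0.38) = 0.50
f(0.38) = 1.35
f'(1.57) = 4.79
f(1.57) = 3.72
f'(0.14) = 0.19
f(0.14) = 1.27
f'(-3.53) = -0.83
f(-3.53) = 2.44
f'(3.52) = 24.11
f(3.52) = -21.88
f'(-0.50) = -0.56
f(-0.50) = 1.38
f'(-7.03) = -0.91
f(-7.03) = 5.49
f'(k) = (3 - 4*k)*(-2*k^3 - 2*k^2 - 4*k - 10)/(2*k^2 - 3*k - 8)^2 + (-6*k^2 - 4*k - 4)/(2*k^2 - 3*k - 8) = 2*(-2*k^4 + 6*k^3 + 31*k^2 + 36*k + 1)/(4*k^4 - 12*k^3 - 23*k^2 + 48*k + 64)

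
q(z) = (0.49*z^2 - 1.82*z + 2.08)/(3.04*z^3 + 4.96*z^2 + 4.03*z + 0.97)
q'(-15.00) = -0.00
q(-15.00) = -0.02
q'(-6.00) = -0.02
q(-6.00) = -0.06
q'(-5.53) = -0.02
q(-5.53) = -0.07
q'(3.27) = 0.00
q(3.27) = 0.01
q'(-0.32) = -641.18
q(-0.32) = 30.59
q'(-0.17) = -41.49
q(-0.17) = 5.82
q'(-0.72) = -18.92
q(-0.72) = -7.36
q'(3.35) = 0.00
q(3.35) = 0.01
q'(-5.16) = -0.03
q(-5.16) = -0.08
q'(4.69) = 0.00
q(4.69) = 0.01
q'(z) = (0.98*z - 1.82)/(3.04*z^3 + 4.96*z^2 + 4.03*z + 0.97) + (-9.12*z^2 - 9.92*z - 4.03)*(0.49*z^2 - 1.82*z + 2.08)/(3.04*z^3 + 4.96*z^2 + 4.03*z + 0.97)^2 = (-1.4896*z^4 + 11.0656*z^3 - 7.9677*z^2 - 19.683*z - 10.1478)/(9.2416*z^6 + 30.1568*z^5 + 49.104*z^4 + 45.8752*z^3 + 25.8633*z^2 + 7.8182*z + 0.9409)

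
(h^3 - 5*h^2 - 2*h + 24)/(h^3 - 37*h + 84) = (h + 2)/(h + 7)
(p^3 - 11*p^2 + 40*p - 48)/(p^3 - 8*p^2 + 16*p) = (p - 3)/p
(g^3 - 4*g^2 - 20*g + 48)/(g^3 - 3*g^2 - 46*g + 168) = (g^2 + 2*g - 8)/(g^2 + 3*g - 28)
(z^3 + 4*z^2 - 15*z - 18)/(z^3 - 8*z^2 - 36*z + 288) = (z^2 - 2*z - 3)/(z^2 - 14*z + 48)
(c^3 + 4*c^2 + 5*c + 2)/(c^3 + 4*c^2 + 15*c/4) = 4*(c^3 + 4*c^2 + 5*c + 2)/(c*(4*c^2 + 16*c + 15))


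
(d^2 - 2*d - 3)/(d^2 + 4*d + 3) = (d - 3)/(d + 3)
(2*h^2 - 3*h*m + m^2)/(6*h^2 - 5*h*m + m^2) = (h - m)/(3*h - m)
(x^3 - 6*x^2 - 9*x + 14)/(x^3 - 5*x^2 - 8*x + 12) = (x - 7)/(x - 6)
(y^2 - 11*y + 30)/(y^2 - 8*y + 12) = (y - 5)/(y - 2)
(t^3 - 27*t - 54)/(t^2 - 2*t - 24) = (t^2 + 6*t + 9)/(t + 4)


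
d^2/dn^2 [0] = 0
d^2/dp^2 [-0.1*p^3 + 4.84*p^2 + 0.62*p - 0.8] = 9.68 - 0.6*p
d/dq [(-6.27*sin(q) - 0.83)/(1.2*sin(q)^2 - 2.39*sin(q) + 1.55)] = (7.524*sin(q)^2 + 1.992*sin(q) - 11.7022)*cos(q)/(1.44*sin(q)^4 - 5.736*sin(q)^3 + 9.4321*sin(q)^2 - 7.409*sin(q) + 2.4025)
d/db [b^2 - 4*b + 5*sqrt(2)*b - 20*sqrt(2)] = 2*b - 4 + 5*sqrt(2)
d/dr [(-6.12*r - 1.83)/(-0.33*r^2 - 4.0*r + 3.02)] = (2.0196*r^2 + 24.48*r - (0.66*r + 4.0)*(6.12*r + 1.83) - 18.4824)/(0.33*r^2 + 4.0*r - 3.02)^2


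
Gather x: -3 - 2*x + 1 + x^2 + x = x^2 - x - 2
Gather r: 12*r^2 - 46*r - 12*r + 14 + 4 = 12*r^2 - 58*r + 18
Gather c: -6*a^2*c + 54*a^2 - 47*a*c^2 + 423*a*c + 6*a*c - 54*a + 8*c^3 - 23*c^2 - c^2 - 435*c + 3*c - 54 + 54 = 54*a^2 - 54*a + 8*c^3 + c^2*(-47*a - 24) + c*(-6*a^2 + 429*a - 432)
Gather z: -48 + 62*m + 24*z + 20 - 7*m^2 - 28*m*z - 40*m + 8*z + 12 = -7*m^2 + 22*m + z*(32 - 28*m) - 16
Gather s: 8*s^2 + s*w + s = 8*s^2 + s*(w + 1)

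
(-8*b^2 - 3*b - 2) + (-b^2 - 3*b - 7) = -9*b^2 - 6*b - 9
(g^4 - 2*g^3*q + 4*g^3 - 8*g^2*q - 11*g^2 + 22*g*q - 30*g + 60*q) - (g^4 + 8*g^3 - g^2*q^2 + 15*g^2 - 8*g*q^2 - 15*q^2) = -2*g^3*q - 4*g^3 + g^2*q^2 - 8*g^2*q - 26*g^2 + 8*g*q^2 + 22*g*q - 30*g + 15*q^2 + 60*q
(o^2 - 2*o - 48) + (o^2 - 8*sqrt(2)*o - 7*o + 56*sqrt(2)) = 2*o^2 - 8*sqrt(2)*o - 9*o - 48 + 56*sqrt(2)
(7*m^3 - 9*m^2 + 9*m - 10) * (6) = 42*m^3 - 54*m^2 + 54*m - 60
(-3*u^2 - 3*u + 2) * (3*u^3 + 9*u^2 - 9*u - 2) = -9*u^5 - 36*u^4 + 6*u^3 + 51*u^2 - 12*u - 4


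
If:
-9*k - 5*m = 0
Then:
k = -5*m/9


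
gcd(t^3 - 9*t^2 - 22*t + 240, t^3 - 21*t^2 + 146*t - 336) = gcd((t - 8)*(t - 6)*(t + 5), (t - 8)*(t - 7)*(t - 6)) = t^2 - 14*t + 48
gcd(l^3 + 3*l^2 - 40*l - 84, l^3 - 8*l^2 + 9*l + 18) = l - 6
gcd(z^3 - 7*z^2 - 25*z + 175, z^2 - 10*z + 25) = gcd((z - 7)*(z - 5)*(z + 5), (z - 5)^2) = z - 5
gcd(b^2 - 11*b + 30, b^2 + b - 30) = b - 5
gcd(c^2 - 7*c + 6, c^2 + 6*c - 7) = c - 1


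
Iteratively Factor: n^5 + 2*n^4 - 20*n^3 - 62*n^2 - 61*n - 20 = (n - 5)*(n^4 + 7*n^3 + 15*n^2 + 13*n + 4) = (n - 5)*(n + 1)*(n^3 + 6*n^2 + 9*n + 4) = (n - 5)*(n + 1)^2*(n^2 + 5*n + 4) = (n - 5)*(n + 1)^2*(n + 4)*(n + 1)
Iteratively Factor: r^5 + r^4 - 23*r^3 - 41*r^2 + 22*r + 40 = (r - 5)*(r^4 + 6*r^3 + 7*r^2 - 6*r - 8) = (r - 5)*(r + 2)*(r^3 + 4*r^2 - r - 4) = (r - 5)*(r + 2)*(r + 4)*(r^2 - 1) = (r - 5)*(r + 1)*(r + 2)*(r + 4)*(r - 1)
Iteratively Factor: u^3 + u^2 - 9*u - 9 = (u + 1)*(u^2 - 9) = (u + 1)*(u + 3)*(u - 3)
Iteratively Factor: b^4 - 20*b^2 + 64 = (b - 2)*(b^3 + 2*b^2 - 16*b - 32) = (b - 4)*(b - 2)*(b^2 + 6*b + 8) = (b - 4)*(b - 2)*(b + 4)*(b + 2)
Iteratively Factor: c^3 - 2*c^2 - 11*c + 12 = (c + 3)*(c^2 - 5*c + 4) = (c - 4)*(c + 3)*(c - 1)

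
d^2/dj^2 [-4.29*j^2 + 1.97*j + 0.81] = -8.58000000000000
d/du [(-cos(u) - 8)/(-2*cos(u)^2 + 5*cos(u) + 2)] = (32*cos(u) + cos(2*u) - 37)*sin(u)/(2*sin(u)^2 + 5*cos(u))^2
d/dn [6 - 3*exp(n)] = -3*exp(n)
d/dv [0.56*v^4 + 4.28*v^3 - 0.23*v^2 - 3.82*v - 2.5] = 2.24*v^3 + 12.84*v^2 - 0.46*v - 3.82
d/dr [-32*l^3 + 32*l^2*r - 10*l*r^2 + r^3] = 32*l^2 - 20*l*r + 3*r^2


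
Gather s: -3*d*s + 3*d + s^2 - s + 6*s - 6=3*d + s^2 + s*(5 - 3*d) - 6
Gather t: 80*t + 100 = 80*t + 100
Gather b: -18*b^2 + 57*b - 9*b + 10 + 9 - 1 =-18*b^2 + 48*b + 18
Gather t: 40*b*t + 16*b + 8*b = 40*b*t + 24*b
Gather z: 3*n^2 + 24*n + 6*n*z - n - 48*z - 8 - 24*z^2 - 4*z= 3*n^2 + 23*n - 24*z^2 + z*(6*n - 52) - 8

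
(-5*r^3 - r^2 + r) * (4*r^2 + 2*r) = -20*r^5 - 14*r^4 + 2*r^3 + 2*r^2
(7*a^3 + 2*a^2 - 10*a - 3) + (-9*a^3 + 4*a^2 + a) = -2*a^3 + 6*a^2 - 9*a - 3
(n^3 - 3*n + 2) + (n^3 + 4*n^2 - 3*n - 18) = 2*n^3 + 4*n^2 - 6*n - 16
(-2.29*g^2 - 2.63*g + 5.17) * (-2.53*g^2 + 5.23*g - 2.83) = 5.7937*g^4 - 5.3228*g^3 - 20.3543*g^2 + 34.482*g - 14.6311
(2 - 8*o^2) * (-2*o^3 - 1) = 16*o^5 - 4*o^3 + 8*o^2 - 2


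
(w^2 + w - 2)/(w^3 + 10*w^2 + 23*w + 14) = (w - 1)/(w^2 + 8*w + 7)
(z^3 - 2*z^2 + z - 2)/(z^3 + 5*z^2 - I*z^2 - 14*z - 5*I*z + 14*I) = (z + I)/(z + 7)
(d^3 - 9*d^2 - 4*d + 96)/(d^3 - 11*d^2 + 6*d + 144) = (d - 4)/(d - 6)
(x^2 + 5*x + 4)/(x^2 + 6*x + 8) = (x + 1)/(x + 2)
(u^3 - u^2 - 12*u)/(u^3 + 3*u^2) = (u - 4)/u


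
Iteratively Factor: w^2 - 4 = (w + 2)*(w - 2)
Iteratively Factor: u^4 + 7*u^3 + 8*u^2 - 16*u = (u + 4)*(u^3 + 3*u^2 - 4*u) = (u - 1)*(u + 4)*(u^2 + 4*u) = u*(u - 1)*(u + 4)*(u + 4)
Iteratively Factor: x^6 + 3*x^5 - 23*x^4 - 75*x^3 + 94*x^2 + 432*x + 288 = (x + 3)*(x^5 - 23*x^3 - 6*x^2 + 112*x + 96) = (x - 4)*(x + 3)*(x^4 + 4*x^3 - 7*x^2 - 34*x - 24) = (x - 4)*(x + 2)*(x + 3)*(x^3 + 2*x^2 - 11*x - 12) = (x - 4)*(x + 1)*(x + 2)*(x + 3)*(x^2 + x - 12) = (x - 4)*(x + 1)*(x + 2)*(x + 3)*(x + 4)*(x - 3)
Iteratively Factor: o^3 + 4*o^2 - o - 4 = (o + 1)*(o^2 + 3*o - 4) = (o + 1)*(o + 4)*(o - 1)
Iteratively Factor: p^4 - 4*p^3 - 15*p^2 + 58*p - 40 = (p - 1)*(p^3 - 3*p^2 - 18*p + 40) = (p - 5)*(p - 1)*(p^2 + 2*p - 8) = (p - 5)*(p - 2)*(p - 1)*(p + 4)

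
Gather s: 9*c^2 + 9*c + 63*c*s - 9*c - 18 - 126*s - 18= 9*c^2 + s*(63*c - 126) - 36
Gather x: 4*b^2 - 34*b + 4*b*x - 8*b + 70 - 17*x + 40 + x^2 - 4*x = 4*b^2 - 42*b + x^2 + x*(4*b - 21) + 110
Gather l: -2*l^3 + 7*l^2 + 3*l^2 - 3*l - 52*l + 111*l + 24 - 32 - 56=-2*l^3 + 10*l^2 + 56*l - 64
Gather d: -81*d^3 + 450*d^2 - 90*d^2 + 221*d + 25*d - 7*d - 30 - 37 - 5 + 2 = -81*d^3 + 360*d^2 + 239*d - 70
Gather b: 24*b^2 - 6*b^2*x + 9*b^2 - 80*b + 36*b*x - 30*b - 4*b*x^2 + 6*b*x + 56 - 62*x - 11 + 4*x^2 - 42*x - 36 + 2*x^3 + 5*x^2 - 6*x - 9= b^2*(33 - 6*x) + b*(-4*x^2 + 42*x - 110) + 2*x^3 + 9*x^2 - 110*x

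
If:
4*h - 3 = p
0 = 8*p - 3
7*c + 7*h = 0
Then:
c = -27/32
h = 27/32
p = 3/8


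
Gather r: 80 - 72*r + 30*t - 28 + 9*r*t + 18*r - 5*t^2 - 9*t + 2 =r*(9*t - 54) - 5*t^2 + 21*t + 54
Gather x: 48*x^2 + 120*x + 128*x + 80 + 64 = 48*x^2 + 248*x + 144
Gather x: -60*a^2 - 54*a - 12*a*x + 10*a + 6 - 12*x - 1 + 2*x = -60*a^2 - 44*a + x*(-12*a - 10) + 5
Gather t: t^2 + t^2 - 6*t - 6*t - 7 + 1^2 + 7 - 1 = 2*t^2 - 12*t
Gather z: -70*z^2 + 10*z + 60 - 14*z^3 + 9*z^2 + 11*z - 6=-14*z^3 - 61*z^2 + 21*z + 54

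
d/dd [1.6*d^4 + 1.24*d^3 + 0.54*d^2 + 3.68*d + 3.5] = 6.4*d^3 + 3.72*d^2 + 1.08*d + 3.68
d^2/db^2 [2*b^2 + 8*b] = 4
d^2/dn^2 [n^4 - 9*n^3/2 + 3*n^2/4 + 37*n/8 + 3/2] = 12*n^2 - 27*n + 3/2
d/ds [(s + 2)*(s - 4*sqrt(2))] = 2*s - 4*sqrt(2) + 2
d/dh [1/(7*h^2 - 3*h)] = (3 - 14*h)/(h^2*(7*h - 3)^2)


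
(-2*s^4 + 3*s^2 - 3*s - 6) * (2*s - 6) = -4*s^5 + 12*s^4 + 6*s^3 - 24*s^2 + 6*s + 36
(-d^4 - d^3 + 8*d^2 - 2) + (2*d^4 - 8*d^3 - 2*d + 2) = d^4 - 9*d^3 + 8*d^2 - 2*d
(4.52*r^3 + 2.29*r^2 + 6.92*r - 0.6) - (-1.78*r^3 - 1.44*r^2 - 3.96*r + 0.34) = 6.3*r^3 + 3.73*r^2 + 10.88*r - 0.94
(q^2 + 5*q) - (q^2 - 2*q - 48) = 7*q + 48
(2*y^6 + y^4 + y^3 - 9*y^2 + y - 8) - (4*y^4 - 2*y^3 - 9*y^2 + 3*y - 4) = 2*y^6 - 3*y^4 + 3*y^3 - 2*y - 4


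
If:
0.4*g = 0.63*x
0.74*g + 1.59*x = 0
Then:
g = 0.00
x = 0.00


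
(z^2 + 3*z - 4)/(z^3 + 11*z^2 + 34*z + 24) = (z - 1)/(z^2 + 7*z + 6)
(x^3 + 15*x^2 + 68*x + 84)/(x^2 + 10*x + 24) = (x^2 + 9*x + 14)/(x + 4)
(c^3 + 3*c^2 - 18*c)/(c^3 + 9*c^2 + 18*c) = (c - 3)/(c + 3)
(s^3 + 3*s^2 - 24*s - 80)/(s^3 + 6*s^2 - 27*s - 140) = (s + 4)/(s + 7)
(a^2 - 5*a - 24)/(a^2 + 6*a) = (a^2 - 5*a - 24)/(a*(a + 6))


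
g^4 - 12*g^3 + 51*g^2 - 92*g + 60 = (g - 5)*(g - 3)*(g - 2)^2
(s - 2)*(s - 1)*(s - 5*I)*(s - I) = s^4 - 3*s^3 - 6*I*s^3 - 3*s^2 + 18*I*s^2 + 15*s - 12*I*s - 10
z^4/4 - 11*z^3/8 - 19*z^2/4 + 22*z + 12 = (z/4 + 1)*(z - 6)*(z - 4)*(z + 1/2)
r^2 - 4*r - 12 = (r - 6)*(r + 2)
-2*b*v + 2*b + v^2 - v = (-2*b + v)*(v - 1)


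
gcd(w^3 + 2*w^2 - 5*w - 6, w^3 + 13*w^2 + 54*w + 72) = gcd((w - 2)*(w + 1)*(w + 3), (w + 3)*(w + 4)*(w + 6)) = w + 3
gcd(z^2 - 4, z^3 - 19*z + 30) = z - 2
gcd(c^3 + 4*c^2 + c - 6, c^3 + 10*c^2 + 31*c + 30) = c^2 + 5*c + 6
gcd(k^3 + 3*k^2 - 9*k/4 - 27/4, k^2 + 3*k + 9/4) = k + 3/2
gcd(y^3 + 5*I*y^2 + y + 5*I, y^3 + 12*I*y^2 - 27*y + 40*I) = y^2 + 4*I*y + 5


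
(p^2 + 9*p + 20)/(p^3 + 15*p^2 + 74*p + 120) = 1/(p + 6)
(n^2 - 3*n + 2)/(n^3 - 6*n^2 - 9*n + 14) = (n - 2)/(n^2 - 5*n - 14)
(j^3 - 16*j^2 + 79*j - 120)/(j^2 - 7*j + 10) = (j^2 - 11*j + 24)/(j - 2)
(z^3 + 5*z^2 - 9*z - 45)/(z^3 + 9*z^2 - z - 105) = (z + 3)/(z + 7)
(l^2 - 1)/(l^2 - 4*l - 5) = (l - 1)/(l - 5)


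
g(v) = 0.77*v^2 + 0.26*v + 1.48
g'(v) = 1.54*v + 0.26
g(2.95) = 8.95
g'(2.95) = 4.80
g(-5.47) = 23.10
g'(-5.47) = -8.16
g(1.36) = 3.26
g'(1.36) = 2.35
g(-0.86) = 1.83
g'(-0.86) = -1.06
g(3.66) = 12.75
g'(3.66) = 5.90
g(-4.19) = 13.91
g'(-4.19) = -6.19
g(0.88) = 2.31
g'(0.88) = 1.62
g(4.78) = 20.32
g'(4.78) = 7.62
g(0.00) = 1.48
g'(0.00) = 0.26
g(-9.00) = 61.51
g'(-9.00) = -13.60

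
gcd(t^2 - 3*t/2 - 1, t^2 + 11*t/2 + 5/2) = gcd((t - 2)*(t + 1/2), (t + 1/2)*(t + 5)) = t + 1/2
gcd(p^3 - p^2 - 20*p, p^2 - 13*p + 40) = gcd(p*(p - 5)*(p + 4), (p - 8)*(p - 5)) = p - 5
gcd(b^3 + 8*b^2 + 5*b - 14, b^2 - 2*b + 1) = b - 1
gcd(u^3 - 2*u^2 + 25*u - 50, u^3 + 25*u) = u^2 + 25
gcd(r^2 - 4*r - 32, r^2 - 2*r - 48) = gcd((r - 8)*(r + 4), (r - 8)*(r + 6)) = r - 8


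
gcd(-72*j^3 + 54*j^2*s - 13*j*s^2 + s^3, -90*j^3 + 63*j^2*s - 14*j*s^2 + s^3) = 18*j^2 - 9*j*s + s^2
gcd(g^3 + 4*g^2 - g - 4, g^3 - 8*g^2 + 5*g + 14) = g + 1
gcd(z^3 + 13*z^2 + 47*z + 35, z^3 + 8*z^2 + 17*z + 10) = z^2 + 6*z + 5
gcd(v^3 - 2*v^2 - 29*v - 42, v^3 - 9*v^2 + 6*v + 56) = v^2 - 5*v - 14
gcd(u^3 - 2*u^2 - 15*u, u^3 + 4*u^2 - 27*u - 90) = u^2 - 2*u - 15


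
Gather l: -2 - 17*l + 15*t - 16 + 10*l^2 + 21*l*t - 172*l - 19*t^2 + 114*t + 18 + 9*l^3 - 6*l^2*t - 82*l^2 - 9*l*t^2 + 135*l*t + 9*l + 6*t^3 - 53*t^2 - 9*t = 9*l^3 + l^2*(-6*t - 72) + l*(-9*t^2 + 156*t - 180) + 6*t^3 - 72*t^2 + 120*t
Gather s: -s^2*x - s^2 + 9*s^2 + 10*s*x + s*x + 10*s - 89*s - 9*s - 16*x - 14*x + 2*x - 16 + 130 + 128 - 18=s^2*(8 - x) + s*(11*x - 88) - 28*x + 224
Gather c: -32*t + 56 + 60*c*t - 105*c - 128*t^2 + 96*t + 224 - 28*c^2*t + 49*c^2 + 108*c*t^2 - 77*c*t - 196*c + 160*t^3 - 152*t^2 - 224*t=c^2*(49 - 28*t) + c*(108*t^2 - 17*t - 301) + 160*t^3 - 280*t^2 - 160*t + 280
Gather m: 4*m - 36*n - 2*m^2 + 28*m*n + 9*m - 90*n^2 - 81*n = -2*m^2 + m*(28*n + 13) - 90*n^2 - 117*n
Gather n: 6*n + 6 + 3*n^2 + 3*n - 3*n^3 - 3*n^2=-3*n^3 + 9*n + 6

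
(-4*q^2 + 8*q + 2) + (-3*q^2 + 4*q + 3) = -7*q^2 + 12*q + 5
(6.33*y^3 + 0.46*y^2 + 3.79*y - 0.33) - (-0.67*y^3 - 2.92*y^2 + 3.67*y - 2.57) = 7.0*y^3 + 3.38*y^2 + 0.12*y + 2.24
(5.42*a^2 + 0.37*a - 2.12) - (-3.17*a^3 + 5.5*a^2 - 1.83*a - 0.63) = 3.17*a^3 - 0.0800000000000001*a^2 + 2.2*a - 1.49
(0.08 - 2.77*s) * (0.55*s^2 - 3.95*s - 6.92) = -1.5235*s^3 + 10.9855*s^2 + 18.8524*s - 0.5536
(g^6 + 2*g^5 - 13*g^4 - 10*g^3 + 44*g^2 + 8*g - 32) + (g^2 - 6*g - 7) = g^6 + 2*g^5 - 13*g^4 - 10*g^3 + 45*g^2 + 2*g - 39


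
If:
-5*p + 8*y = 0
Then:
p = 8*y/5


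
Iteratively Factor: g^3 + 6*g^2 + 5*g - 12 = (g - 1)*(g^2 + 7*g + 12) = (g - 1)*(g + 4)*(g + 3)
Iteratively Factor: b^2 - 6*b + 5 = (b - 1)*(b - 5)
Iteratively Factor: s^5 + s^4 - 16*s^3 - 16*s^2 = (s)*(s^4 + s^3 - 16*s^2 - 16*s) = s*(s - 4)*(s^3 + 5*s^2 + 4*s) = s^2*(s - 4)*(s^2 + 5*s + 4) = s^2*(s - 4)*(s + 1)*(s + 4)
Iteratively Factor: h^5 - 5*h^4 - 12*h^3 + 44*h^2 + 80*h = (h - 5)*(h^4 - 12*h^2 - 16*h) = (h - 5)*(h + 2)*(h^3 - 2*h^2 - 8*h) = (h - 5)*(h + 2)^2*(h^2 - 4*h) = h*(h - 5)*(h + 2)^2*(h - 4)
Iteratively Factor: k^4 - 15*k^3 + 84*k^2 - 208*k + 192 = (k - 4)*(k^3 - 11*k^2 + 40*k - 48) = (k - 4)*(k - 3)*(k^2 - 8*k + 16) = (k - 4)^2*(k - 3)*(k - 4)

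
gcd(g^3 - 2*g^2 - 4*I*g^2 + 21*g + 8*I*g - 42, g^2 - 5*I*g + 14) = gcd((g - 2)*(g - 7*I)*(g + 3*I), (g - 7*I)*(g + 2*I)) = g - 7*I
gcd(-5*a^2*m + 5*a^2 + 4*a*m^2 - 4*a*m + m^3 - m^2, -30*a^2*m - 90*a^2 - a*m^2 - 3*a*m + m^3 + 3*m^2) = 5*a + m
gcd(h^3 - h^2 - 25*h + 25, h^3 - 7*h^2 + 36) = 1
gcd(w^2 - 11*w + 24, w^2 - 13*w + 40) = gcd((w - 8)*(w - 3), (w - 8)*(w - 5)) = w - 8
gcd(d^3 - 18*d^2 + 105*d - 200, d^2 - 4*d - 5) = d - 5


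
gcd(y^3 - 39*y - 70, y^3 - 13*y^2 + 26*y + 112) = y^2 - 5*y - 14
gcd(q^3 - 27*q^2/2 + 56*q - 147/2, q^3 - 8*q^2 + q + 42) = q^2 - 10*q + 21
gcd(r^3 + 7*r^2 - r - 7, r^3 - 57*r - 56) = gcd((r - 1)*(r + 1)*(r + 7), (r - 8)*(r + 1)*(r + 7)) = r^2 + 8*r + 7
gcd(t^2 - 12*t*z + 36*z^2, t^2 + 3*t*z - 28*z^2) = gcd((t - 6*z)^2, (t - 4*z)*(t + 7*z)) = 1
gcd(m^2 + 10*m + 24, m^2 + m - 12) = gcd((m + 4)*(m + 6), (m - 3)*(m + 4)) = m + 4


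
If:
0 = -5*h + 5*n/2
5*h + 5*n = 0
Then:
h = 0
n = 0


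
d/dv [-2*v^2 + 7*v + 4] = 7 - 4*v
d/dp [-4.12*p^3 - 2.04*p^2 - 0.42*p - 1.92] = -12.36*p^2 - 4.08*p - 0.42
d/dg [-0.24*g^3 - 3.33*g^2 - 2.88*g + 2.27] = -0.72*g^2 - 6.66*g - 2.88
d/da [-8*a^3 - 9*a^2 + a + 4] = -24*a^2 - 18*a + 1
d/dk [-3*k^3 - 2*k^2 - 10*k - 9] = -9*k^2 - 4*k - 10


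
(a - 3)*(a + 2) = a^2 - a - 6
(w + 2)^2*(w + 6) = w^3 + 10*w^2 + 28*w + 24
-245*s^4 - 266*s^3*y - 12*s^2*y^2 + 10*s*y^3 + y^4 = (-5*s + y)*(s + y)*(7*s + y)^2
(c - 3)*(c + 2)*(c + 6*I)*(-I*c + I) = -I*c^4 + 6*c^3 + 2*I*c^3 - 12*c^2 + 5*I*c^2 - 30*c - 6*I*c + 36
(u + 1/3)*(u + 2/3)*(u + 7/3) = u^3 + 10*u^2/3 + 23*u/9 + 14/27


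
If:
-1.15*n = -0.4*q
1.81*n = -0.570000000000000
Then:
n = -0.31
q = -0.91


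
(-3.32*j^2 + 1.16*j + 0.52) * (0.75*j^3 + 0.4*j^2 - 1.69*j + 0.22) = -2.49*j^5 - 0.458*j^4 + 6.4648*j^3 - 2.4828*j^2 - 0.6236*j + 0.1144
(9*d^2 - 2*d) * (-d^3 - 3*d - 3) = -9*d^5 + 2*d^4 - 27*d^3 - 21*d^2 + 6*d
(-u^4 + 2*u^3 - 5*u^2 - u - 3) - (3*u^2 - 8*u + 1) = -u^4 + 2*u^3 - 8*u^2 + 7*u - 4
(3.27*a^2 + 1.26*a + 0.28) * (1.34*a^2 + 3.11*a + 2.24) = 4.3818*a^4 + 11.8581*a^3 + 11.6186*a^2 + 3.6932*a + 0.6272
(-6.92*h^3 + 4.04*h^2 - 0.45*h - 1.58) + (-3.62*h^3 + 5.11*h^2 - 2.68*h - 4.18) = -10.54*h^3 + 9.15*h^2 - 3.13*h - 5.76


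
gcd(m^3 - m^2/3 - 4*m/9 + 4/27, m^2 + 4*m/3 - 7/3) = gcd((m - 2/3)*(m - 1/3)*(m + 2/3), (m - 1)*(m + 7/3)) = 1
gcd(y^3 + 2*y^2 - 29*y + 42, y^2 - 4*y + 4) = y - 2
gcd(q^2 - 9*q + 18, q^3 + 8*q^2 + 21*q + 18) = 1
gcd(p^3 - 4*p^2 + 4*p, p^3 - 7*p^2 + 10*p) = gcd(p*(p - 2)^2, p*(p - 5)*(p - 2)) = p^2 - 2*p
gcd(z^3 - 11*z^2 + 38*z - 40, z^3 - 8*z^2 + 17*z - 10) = z^2 - 7*z + 10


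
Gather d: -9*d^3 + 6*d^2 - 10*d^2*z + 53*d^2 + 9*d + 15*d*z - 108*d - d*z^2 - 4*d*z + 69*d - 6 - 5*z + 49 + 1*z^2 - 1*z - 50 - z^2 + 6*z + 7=-9*d^3 + d^2*(59 - 10*z) + d*(-z^2 + 11*z - 30)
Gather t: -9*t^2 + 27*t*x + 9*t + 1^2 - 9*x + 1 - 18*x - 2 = -9*t^2 + t*(27*x + 9) - 27*x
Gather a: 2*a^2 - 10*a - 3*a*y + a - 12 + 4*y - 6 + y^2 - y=2*a^2 + a*(-3*y - 9) + y^2 + 3*y - 18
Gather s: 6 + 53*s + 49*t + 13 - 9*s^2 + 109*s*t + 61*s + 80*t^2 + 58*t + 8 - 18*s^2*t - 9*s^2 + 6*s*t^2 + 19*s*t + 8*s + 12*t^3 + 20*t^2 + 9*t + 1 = s^2*(-18*t - 18) + s*(6*t^2 + 128*t + 122) + 12*t^3 + 100*t^2 + 116*t + 28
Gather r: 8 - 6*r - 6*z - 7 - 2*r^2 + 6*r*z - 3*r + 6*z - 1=-2*r^2 + r*(6*z - 9)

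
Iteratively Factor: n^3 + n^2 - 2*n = (n)*(n^2 + n - 2) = n*(n + 2)*(n - 1)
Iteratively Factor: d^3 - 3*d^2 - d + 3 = (d - 3)*(d^2 - 1) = (d - 3)*(d - 1)*(d + 1)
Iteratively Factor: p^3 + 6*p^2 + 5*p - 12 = (p + 3)*(p^2 + 3*p - 4) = (p + 3)*(p + 4)*(p - 1)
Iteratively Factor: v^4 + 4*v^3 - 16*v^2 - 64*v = (v + 4)*(v^3 - 16*v) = (v + 4)^2*(v^2 - 4*v) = v*(v + 4)^2*(v - 4)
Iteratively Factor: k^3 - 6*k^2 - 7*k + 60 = (k + 3)*(k^2 - 9*k + 20) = (k - 5)*(k + 3)*(k - 4)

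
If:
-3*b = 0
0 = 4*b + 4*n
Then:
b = 0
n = 0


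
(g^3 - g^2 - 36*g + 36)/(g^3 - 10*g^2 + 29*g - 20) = (g^2 - 36)/(g^2 - 9*g + 20)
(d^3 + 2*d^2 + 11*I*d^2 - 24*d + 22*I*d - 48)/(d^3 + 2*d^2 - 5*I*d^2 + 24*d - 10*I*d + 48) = (d + 8*I)/(d - 8*I)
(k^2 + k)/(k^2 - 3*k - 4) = k/(k - 4)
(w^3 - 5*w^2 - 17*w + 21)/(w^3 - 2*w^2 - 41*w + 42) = (w + 3)/(w + 6)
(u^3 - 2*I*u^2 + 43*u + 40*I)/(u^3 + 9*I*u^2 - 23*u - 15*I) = (u - 8*I)/(u + 3*I)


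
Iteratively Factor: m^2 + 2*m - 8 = (m + 4)*(m - 2)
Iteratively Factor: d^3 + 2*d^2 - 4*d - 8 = (d + 2)*(d^2 - 4) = (d - 2)*(d + 2)*(d + 2)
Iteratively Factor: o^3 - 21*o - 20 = (o + 4)*(o^2 - 4*o - 5) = (o - 5)*(o + 4)*(o + 1)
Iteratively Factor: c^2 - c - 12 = (c + 3)*(c - 4)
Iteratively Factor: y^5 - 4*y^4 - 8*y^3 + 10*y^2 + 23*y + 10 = (y - 5)*(y^4 + y^3 - 3*y^2 - 5*y - 2) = (y - 5)*(y + 1)*(y^3 - 3*y - 2) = (y - 5)*(y - 2)*(y + 1)*(y^2 + 2*y + 1) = (y - 5)*(y - 2)*(y + 1)^2*(y + 1)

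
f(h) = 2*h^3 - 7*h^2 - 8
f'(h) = 6*h^2 - 14*h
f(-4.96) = -424.26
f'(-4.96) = 217.05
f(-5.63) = -586.79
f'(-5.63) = 269.00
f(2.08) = -20.29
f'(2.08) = -3.16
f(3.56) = -6.48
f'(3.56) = 26.20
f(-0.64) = -11.39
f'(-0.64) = 11.42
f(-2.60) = -90.47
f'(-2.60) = 76.96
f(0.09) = -8.06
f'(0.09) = -1.21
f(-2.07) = -55.73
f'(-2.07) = 54.69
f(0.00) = -8.00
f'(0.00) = 0.00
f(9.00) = 883.00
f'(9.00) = 360.00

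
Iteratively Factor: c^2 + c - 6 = (c - 2)*(c + 3)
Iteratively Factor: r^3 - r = (r - 1)*(r^2 + r) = r*(r - 1)*(r + 1)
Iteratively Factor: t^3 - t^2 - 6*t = (t + 2)*(t^2 - 3*t) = t*(t + 2)*(t - 3)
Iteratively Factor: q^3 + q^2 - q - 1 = (q + 1)*(q^2 - 1) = (q + 1)^2*(q - 1)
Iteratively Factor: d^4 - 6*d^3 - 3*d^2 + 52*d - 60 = (d + 3)*(d^3 - 9*d^2 + 24*d - 20) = (d - 5)*(d + 3)*(d^2 - 4*d + 4) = (d - 5)*(d - 2)*(d + 3)*(d - 2)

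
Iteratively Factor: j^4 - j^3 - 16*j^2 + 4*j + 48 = (j - 2)*(j^3 + j^2 - 14*j - 24) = (j - 2)*(j + 2)*(j^2 - j - 12) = (j - 4)*(j - 2)*(j + 2)*(j + 3)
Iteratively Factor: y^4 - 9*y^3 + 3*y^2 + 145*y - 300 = (y - 3)*(y^3 - 6*y^2 - 15*y + 100) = (y - 5)*(y - 3)*(y^2 - y - 20) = (y - 5)^2*(y - 3)*(y + 4)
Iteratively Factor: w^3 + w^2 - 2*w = (w + 2)*(w^2 - w) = (w - 1)*(w + 2)*(w)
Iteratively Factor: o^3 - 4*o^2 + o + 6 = (o + 1)*(o^2 - 5*o + 6) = (o - 3)*(o + 1)*(o - 2)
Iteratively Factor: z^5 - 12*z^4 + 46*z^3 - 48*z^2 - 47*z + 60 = (z - 1)*(z^4 - 11*z^3 + 35*z^2 - 13*z - 60) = (z - 3)*(z - 1)*(z^3 - 8*z^2 + 11*z + 20) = (z - 5)*(z - 3)*(z - 1)*(z^2 - 3*z - 4) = (z - 5)*(z - 4)*(z - 3)*(z - 1)*(z + 1)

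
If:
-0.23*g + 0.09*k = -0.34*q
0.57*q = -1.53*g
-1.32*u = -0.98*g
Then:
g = 1.3469387755102*u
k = 17.1006086645184*u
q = -3.61546723952739*u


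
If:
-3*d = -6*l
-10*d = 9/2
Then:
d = -9/20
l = -9/40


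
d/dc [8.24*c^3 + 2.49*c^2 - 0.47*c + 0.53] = 24.72*c^2 + 4.98*c - 0.47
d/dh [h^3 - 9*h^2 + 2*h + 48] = 3*h^2 - 18*h + 2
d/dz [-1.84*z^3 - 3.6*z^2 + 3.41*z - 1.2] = -5.52*z^2 - 7.2*z + 3.41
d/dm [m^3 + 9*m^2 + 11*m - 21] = 3*m^2 + 18*m + 11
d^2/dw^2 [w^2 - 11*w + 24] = 2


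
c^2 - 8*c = c*(c - 8)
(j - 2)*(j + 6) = j^2 + 4*j - 12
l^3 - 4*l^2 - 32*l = l*(l - 8)*(l + 4)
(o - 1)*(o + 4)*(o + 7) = o^3 + 10*o^2 + 17*o - 28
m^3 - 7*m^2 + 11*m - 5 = (m - 5)*(m - 1)^2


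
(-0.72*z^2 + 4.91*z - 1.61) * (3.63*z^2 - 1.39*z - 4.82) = -2.6136*z^4 + 18.8241*z^3 - 9.1988*z^2 - 21.4283*z + 7.7602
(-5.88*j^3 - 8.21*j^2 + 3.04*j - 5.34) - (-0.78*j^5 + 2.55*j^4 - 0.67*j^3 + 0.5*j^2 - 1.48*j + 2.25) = 0.78*j^5 - 2.55*j^4 - 5.21*j^3 - 8.71*j^2 + 4.52*j - 7.59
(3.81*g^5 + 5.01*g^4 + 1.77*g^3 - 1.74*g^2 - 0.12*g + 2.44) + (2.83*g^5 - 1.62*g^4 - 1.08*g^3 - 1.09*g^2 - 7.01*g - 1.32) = 6.64*g^5 + 3.39*g^4 + 0.69*g^3 - 2.83*g^2 - 7.13*g + 1.12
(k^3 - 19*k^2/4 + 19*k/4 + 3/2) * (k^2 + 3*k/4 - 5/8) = k^5 - 4*k^4 + 9*k^3/16 + 257*k^2/32 - 59*k/32 - 15/16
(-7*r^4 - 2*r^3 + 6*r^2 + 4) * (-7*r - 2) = 49*r^5 + 28*r^4 - 38*r^3 - 12*r^2 - 28*r - 8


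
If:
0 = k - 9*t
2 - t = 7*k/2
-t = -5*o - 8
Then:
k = 36/65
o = -516/325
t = 4/65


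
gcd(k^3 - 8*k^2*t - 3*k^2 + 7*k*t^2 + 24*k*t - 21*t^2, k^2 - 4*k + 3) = k - 3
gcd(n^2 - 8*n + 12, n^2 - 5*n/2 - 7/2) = 1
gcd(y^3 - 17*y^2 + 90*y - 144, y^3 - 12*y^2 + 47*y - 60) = y - 3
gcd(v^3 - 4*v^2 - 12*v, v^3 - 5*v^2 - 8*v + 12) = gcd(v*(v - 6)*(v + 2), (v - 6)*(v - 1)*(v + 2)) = v^2 - 4*v - 12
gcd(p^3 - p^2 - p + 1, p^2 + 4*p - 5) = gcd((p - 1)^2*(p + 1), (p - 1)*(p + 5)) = p - 1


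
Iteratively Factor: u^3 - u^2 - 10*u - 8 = (u + 1)*(u^2 - 2*u - 8) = (u - 4)*(u + 1)*(u + 2)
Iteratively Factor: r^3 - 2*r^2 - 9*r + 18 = (r + 3)*(r^2 - 5*r + 6) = (r - 3)*(r + 3)*(r - 2)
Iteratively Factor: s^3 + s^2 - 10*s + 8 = (s - 1)*(s^2 + 2*s - 8) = (s - 1)*(s + 4)*(s - 2)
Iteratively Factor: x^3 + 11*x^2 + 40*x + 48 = (x + 4)*(x^2 + 7*x + 12) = (x + 3)*(x + 4)*(x + 4)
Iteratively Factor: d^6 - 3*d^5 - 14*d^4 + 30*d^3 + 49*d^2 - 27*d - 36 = (d + 1)*(d^5 - 4*d^4 - 10*d^3 + 40*d^2 + 9*d - 36) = (d + 1)*(d + 3)*(d^4 - 7*d^3 + 11*d^2 + 7*d - 12) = (d - 1)*(d + 1)*(d + 3)*(d^3 - 6*d^2 + 5*d + 12) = (d - 3)*(d - 1)*(d + 1)*(d + 3)*(d^2 - 3*d - 4) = (d - 3)*(d - 1)*(d + 1)^2*(d + 3)*(d - 4)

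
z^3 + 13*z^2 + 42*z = z*(z + 6)*(z + 7)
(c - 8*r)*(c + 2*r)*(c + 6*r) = c^3 - 52*c*r^2 - 96*r^3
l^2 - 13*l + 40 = (l - 8)*(l - 5)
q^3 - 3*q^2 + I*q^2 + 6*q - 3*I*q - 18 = (q - 3)*(q - 2*I)*(q + 3*I)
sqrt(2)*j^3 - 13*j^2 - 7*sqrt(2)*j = j*(j - 7*sqrt(2))*(sqrt(2)*j + 1)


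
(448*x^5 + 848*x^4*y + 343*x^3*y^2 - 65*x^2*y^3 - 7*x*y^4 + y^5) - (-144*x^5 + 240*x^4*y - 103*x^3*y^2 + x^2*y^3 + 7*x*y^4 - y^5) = 592*x^5 + 608*x^4*y + 446*x^3*y^2 - 66*x^2*y^3 - 14*x*y^4 + 2*y^5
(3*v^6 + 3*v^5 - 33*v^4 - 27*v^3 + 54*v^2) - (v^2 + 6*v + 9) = 3*v^6 + 3*v^5 - 33*v^4 - 27*v^3 + 53*v^2 - 6*v - 9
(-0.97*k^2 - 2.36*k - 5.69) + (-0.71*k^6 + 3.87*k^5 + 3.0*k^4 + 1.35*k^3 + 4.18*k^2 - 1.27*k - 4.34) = -0.71*k^6 + 3.87*k^5 + 3.0*k^4 + 1.35*k^3 + 3.21*k^2 - 3.63*k - 10.03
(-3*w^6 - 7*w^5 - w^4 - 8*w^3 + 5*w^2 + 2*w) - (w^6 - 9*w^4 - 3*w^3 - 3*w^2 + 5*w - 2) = -4*w^6 - 7*w^5 + 8*w^4 - 5*w^3 + 8*w^2 - 3*w + 2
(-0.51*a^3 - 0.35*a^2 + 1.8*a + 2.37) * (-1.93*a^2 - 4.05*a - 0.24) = 0.9843*a^5 + 2.741*a^4 - 1.9341*a^3 - 11.7801*a^2 - 10.0305*a - 0.5688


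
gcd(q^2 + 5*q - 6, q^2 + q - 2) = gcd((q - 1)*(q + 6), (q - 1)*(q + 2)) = q - 1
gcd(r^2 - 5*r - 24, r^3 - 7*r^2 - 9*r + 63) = r + 3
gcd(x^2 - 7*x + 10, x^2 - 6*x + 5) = x - 5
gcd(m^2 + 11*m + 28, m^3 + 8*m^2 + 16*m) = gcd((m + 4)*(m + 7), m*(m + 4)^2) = m + 4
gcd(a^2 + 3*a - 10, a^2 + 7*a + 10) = a + 5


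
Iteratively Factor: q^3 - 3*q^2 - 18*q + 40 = (q - 5)*(q^2 + 2*q - 8) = (q - 5)*(q + 4)*(q - 2)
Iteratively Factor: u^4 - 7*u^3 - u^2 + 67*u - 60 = (u - 1)*(u^3 - 6*u^2 - 7*u + 60) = (u - 4)*(u - 1)*(u^2 - 2*u - 15) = (u - 4)*(u - 1)*(u + 3)*(u - 5)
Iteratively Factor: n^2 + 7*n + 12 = (n + 4)*(n + 3)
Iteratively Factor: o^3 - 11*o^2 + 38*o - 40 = (o - 2)*(o^2 - 9*o + 20) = (o - 4)*(o - 2)*(o - 5)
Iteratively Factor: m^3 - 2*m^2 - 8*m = (m - 4)*(m^2 + 2*m) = m*(m - 4)*(m + 2)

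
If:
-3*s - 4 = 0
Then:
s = -4/3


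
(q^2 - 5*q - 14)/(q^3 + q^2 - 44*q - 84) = 1/(q + 6)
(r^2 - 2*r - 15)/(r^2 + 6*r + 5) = (r^2 - 2*r - 15)/(r^2 + 6*r + 5)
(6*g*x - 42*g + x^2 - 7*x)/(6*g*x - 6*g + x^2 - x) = (x - 7)/(x - 1)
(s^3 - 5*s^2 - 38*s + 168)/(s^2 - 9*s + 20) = (s^2 - s - 42)/(s - 5)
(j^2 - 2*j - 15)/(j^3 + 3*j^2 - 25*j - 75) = 1/(j + 5)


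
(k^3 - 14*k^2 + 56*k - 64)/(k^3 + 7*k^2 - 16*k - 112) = (k^2 - 10*k + 16)/(k^2 + 11*k + 28)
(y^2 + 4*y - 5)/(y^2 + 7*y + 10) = (y - 1)/(y + 2)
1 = 1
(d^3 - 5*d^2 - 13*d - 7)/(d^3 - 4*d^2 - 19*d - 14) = (d + 1)/(d + 2)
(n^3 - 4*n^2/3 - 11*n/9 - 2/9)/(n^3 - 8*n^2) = (9*n^3 - 12*n^2 - 11*n - 2)/(9*n^2*(n - 8))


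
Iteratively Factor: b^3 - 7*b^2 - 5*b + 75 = (b - 5)*(b^2 - 2*b - 15) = (b - 5)^2*(b + 3)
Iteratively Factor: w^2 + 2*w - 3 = (w + 3)*(w - 1)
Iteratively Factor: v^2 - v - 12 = (v - 4)*(v + 3)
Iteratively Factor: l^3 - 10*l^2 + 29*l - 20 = (l - 1)*(l^2 - 9*l + 20) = (l - 5)*(l - 1)*(l - 4)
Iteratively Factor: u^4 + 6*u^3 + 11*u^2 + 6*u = (u)*(u^3 + 6*u^2 + 11*u + 6) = u*(u + 1)*(u^2 + 5*u + 6) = u*(u + 1)*(u + 3)*(u + 2)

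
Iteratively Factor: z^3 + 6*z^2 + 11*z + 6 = (z + 2)*(z^2 + 4*z + 3) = (z + 1)*(z + 2)*(z + 3)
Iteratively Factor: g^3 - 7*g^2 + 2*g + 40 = (g - 5)*(g^2 - 2*g - 8) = (g - 5)*(g - 4)*(g + 2)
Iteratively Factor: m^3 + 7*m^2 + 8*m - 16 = (m + 4)*(m^2 + 3*m - 4) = (m - 1)*(m + 4)*(m + 4)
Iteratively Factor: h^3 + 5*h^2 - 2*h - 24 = (h - 2)*(h^2 + 7*h + 12) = (h - 2)*(h + 4)*(h + 3)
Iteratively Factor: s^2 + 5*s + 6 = (s + 2)*(s + 3)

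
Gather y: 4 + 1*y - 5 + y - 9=2*y - 10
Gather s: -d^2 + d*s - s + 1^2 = -d^2 + s*(d - 1) + 1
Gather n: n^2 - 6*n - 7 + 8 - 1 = n^2 - 6*n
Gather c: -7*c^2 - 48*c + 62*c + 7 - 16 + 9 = -7*c^2 + 14*c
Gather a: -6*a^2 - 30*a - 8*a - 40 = -6*a^2 - 38*a - 40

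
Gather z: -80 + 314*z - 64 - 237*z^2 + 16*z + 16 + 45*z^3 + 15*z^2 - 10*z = 45*z^3 - 222*z^2 + 320*z - 128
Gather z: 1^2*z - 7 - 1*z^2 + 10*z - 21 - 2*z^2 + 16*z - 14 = -3*z^2 + 27*z - 42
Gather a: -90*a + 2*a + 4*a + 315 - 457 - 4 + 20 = -84*a - 126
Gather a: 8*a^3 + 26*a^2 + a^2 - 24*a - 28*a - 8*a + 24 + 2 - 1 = 8*a^3 + 27*a^2 - 60*a + 25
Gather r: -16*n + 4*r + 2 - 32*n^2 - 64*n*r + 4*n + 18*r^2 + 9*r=-32*n^2 - 12*n + 18*r^2 + r*(13 - 64*n) + 2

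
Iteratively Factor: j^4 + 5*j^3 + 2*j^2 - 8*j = (j - 1)*(j^3 + 6*j^2 + 8*j) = (j - 1)*(j + 4)*(j^2 + 2*j) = j*(j - 1)*(j + 4)*(j + 2)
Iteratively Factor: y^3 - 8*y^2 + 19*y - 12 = (y - 3)*(y^2 - 5*y + 4) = (y - 3)*(y - 1)*(y - 4)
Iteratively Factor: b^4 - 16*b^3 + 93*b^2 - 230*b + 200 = (b - 5)*(b^3 - 11*b^2 + 38*b - 40) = (b - 5)*(b - 2)*(b^2 - 9*b + 20) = (b - 5)*(b - 4)*(b - 2)*(b - 5)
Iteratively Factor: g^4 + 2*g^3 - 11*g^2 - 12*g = (g + 4)*(g^3 - 2*g^2 - 3*g) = (g + 1)*(g + 4)*(g^2 - 3*g) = g*(g + 1)*(g + 4)*(g - 3)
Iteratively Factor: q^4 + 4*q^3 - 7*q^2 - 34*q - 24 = (q - 3)*(q^3 + 7*q^2 + 14*q + 8) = (q - 3)*(q + 1)*(q^2 + 6*q + 8) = (q - 3)*(q + 1)*(q + 2)*(q + 4)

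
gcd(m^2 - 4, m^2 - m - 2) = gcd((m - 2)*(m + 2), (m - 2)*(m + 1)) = m - 2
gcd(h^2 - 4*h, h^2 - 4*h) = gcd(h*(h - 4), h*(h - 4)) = h^2 - 4*h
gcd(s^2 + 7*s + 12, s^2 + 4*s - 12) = 1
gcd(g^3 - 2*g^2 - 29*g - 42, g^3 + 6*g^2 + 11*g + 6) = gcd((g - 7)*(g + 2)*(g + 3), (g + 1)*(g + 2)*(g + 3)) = g^2 + 5*g + 6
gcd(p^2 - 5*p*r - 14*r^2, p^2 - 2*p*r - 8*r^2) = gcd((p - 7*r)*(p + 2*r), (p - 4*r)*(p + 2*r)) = p + 2*r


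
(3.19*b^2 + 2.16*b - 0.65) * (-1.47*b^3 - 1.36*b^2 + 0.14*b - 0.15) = -4.6893*b^5 - 7.5136*b^4 - 1.5355*b^3 + 0.7079*b^2 - 0.415*b + 0.0975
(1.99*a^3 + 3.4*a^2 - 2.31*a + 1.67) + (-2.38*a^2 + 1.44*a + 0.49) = 1.99*a^3 + 1.02*a^2 - 0.87*a + 2.16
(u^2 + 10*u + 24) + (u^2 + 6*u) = 2*u^2 + 16*u + 24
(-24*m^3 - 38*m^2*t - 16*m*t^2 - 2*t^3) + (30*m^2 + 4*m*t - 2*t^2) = -24*m^3 - 38*m^2*t + 30*m^2 - 16*m*t^2 + 4*m*t - 2*t^3 - 2*t^2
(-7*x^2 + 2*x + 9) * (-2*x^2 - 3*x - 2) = 14*x^4 + 17*x^3 - 10*x^2 - 31*x - 18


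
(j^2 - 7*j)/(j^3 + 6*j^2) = (j - 7)/(j*(j + 6))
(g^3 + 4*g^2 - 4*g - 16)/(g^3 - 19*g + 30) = (g^2 + 6*g + 8)/(g^2 + 2*g - 15)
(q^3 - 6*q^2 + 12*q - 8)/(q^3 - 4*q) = (q^2 - 4*q + 4)/(q*(q + 2))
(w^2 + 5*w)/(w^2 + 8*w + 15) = w/(w + 3)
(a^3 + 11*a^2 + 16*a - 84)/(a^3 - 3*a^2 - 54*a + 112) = (a + 6)/(a - 8)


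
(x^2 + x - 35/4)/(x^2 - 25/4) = (2*x + 7)/(2*x + 5)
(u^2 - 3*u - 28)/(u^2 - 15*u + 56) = (u + 4)/(u - 8)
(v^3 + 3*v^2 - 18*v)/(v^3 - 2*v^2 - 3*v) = (v + 6)/(v + 1)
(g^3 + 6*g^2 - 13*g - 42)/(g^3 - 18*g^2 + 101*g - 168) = (g^2 + 9*g + 14)/(g^2 - 15*g + 56)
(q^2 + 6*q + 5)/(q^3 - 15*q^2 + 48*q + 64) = (q + 5)/(q^2 - 16*q + 64)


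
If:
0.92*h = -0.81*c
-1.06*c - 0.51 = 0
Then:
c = -0.48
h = 0.42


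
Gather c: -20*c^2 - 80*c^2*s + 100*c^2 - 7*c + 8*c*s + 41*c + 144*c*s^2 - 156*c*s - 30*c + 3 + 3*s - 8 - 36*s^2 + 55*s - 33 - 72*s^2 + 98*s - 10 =c^2*(80 - 80*s) + c*(144*s^2 - 148*s + 4) - 108*s^2 + 156*s - 48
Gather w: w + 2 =w + 2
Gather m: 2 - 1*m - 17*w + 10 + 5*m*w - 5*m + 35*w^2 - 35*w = m*(5*w - 6) + 35*w^2 - 52*w + 12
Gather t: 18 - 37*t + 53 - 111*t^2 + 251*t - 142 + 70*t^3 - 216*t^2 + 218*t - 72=70*t^3 - 327*t^2 + 432*t - 143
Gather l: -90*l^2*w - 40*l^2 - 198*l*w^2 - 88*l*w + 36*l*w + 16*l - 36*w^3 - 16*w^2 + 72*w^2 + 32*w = l^2*(-90*w - 40) + l*(-198*w^2 - 52*w + 16) - 36*w^3 + 56*w^2 + 32*w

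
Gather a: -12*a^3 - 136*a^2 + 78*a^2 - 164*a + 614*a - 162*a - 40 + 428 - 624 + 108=-12*a^3 - 58*a^2 + 288*a - 128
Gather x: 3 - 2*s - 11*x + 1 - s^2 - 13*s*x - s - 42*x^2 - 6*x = -s^2 - 3*s - 42*x^2 + x*(-13*s - 17) + 4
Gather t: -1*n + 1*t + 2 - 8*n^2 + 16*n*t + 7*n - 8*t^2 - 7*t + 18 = -8*n^2 + 6*n - 8*t^2 + t*(16*n - 6) + 20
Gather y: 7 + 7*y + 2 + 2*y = 9*y + 9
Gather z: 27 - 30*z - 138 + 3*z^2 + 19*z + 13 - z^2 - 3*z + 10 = 2*z^2 - 14*z - 88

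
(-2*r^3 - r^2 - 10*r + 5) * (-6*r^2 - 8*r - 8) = 12*r^5 + 22*r^4 + 84*r^3 + 58*r^2 + 40*r - 40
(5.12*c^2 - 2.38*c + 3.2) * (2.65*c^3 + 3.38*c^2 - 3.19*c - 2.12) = 13.568*c^5 + 10.9986*c^4 - 15.8972*c^3 + 7.5538*c^2 - 5.1624*c - 6.784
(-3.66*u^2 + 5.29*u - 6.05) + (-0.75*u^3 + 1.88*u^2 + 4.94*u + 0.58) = -0.75*u^3 - 1.78*u^2 + 10.23*u - 5.47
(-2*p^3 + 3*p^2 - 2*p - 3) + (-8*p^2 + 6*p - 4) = -2*p^3 - 5*p^2 + 4*p - 7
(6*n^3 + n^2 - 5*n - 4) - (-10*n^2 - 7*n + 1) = 6*n^3 + 11*n^2 + 2*n - 5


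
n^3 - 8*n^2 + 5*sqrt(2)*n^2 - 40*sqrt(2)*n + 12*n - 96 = (n - 8)*(n + 2*sqrt(2))*(n + 3*sqrt(2))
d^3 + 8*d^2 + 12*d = d*(d + 2)*(d + 6)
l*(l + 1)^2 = l^3 + 2*l^2 + l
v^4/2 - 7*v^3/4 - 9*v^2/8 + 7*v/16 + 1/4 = (v/2 + 1/4)*(v - 4)*(v - 1/2)*(v + 1/2)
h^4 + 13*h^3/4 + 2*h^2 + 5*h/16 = h*(h + 1/4)*(h + 1/2)*(h + 5/2)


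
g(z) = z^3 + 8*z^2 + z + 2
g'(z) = 3*z^2 + 16*z + 1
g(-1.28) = 11.73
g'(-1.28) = -14.56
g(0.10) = 2.18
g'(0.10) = 2.63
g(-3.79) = 58.68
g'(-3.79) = -16.55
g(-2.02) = 24.38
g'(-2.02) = -19.08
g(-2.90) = 41.99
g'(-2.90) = -20.17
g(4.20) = 221.41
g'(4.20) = 121.12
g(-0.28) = 2.33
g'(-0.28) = -3.24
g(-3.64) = 56.13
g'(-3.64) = -17.49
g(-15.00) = -1588.00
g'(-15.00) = 436.00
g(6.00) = 512.00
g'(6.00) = 205.00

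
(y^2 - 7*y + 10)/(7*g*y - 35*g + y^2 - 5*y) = (y - 2)/(7*g + y)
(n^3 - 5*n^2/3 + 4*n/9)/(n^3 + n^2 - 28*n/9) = (3*n - 1)/(3*n + 7)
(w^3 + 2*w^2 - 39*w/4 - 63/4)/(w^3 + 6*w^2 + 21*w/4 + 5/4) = (4*w^3 + 8*w^2 - 39*w - 63)/(4*w^3 + 24*w^2 + 21*w + 5)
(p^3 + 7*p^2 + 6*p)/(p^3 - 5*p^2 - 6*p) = (p + 6)/(p - 6)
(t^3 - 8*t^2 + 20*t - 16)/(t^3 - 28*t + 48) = (t - 2)/(t + 6)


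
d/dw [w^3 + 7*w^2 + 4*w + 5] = 3*w^2 + 14*w + 4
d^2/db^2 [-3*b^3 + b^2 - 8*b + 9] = 2 - 18*b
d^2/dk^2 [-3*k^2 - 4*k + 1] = -6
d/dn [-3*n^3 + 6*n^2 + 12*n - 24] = -9*n^2 + 12*n + 12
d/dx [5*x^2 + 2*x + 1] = 10*x + 2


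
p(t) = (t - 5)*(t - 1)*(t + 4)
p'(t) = (t - 5)*(t - 1) + (t - 5)*(t + 4) + (t - 1)*(t + 4)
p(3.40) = -28.42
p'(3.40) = 2.08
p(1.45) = -8.71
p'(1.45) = -18.49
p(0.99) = 0.20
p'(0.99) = -20.02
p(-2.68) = 37.31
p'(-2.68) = 13.27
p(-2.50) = 39.38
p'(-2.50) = 9.75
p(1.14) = -2.78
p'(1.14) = -19.66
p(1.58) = -11.07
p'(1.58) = -17.83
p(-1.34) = 39.46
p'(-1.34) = -8.25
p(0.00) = 20.00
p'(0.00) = -19.00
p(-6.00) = -154.00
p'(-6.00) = 113.00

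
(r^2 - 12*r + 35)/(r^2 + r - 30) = (r - 7)/(r + 6)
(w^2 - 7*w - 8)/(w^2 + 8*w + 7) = (w - 8)/(w + 7)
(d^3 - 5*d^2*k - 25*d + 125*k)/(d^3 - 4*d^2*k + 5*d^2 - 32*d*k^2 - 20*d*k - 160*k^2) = (d^2 - 5*d*k - 5*d + 25*k)/(d^2 - 4*d*k - 32*k^2)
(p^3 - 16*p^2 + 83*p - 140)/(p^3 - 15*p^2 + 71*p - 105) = (p - 4)/(p - 3)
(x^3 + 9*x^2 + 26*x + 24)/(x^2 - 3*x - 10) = (x^2 + 7*x + 12)/(x - 5)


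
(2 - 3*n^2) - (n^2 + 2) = -4*n^2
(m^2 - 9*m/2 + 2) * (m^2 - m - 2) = m^4 - 11*m^3/2 + 9*m^2/2 + 7*m - 4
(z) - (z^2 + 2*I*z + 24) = -z^2 + z - 2*I*z - 24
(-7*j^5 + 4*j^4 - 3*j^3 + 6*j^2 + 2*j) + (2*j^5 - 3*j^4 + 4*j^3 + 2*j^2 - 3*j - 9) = -5*j^5 + j^4 + j^3 + 8*j^2 - j - 9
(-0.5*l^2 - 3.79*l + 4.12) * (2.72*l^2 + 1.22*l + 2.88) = -1.36*l^4 - 10.9188*l^3 + 5.1426*l^2 - 5.8888*l + 11.8656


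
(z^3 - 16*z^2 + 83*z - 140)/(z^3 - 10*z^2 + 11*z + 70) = (z - 4)/(z + 2)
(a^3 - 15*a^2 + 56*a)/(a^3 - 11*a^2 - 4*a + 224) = a/(a + 4)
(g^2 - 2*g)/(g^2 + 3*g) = (g - 2)/(g + 3)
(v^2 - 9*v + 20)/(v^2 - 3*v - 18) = (-v^2 + 9*v - 20)/(-v^2 + 3*v + 18)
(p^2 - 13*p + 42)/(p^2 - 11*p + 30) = (p - 7)/(p - 5)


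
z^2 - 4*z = z*(z - 4)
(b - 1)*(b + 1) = b^2 - 1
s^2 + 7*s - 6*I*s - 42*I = (s + 7)*(s - 6*I)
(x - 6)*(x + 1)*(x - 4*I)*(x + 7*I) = x^4 - 5*x^3 + 3*I*x^3 + 22*x^2 - 15*I*x^2 - 140*x - 18*I*x - 168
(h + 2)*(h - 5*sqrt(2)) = h^2 - 5*sqrt(2)*h + 2*h - 10*sqrt(2)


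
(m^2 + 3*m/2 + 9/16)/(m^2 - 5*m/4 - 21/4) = (16*m^2 + 24*m + 9)/(4*(4*m^2 - 5*m - 21))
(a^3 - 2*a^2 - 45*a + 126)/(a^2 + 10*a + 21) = (a^2 - 9*a + 18)/(a + 3)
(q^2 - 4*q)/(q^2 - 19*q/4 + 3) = 4*q/(4*q - 3)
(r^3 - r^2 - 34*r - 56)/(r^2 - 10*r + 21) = (r^2 + 6*r + 8)/(r - 3)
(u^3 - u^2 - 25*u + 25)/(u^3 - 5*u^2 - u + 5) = (u + 5)/(u + 1)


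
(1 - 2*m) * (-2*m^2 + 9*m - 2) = 4*m^3 - 20*m^2 + 13*m - 2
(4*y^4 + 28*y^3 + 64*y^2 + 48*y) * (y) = 4*y^5 + 28*y^4 + 64*y^3 + 48*y^2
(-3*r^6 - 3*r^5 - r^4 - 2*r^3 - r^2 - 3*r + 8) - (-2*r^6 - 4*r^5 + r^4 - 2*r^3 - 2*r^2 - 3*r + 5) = -r^6 + r^5 - 2*r^4 + r^2 + 3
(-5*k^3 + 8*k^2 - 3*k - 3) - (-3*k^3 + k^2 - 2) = -2*k^3 + 7*k^2 - 3*k - 1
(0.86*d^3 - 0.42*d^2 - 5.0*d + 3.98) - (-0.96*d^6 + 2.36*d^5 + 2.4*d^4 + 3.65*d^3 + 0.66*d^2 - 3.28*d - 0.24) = 0.96*d^6 - 2.36*d^5 - 2.4*d^4 - 2.79*d^3 - 1.08*d^2 - 1.72*d + 4.22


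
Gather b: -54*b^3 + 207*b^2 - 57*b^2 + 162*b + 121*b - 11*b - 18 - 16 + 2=-54*b^3 + 150*b^2 + 272*b - 32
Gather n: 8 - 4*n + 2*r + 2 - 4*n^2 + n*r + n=-4*n^2 + n*(r - 3) + 2*r + 10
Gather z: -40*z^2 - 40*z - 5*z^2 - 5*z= -45*z^2 - 45*z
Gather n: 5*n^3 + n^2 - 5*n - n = 5*n^3 + n^2 - 6*n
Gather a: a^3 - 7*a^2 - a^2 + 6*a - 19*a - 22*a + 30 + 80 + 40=a^3 - 8*a^2 - 35*a + 150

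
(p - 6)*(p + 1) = p^2 - 5*p - 6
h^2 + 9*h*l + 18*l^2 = (h + 3*l)*(h + 6*l)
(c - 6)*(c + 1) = c^2 - 5*c - 6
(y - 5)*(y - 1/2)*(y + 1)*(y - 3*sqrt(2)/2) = y^4 - 9*y^3/2 - 3*sqrt(2)*y^3/2 - 3*y^2 + 27*sqrt(2)*y^2/4 + 5*y/2 + 9*sqrt(2)*y/2 - 15*sqrt(2)/4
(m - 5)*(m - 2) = m^2 - 7*m + 10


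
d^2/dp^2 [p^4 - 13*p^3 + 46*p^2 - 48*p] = 12*p^2 - 78*p + 92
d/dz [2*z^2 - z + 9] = 4*z - 1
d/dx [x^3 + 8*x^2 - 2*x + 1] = 3*x^2 + 16*x - 2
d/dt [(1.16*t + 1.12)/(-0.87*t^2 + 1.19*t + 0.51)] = (1.0092*t^2 + 1.9488*t - 0.7412)/(0.7569*t^4 - 2.0706*t^3 + 0.5287*t^2 + 1.2138*t + 0.2601)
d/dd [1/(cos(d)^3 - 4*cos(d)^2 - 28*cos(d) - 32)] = (3*cos(d) - 14)*sin(d)/((cos(d) - 8)^2*(cos(d) + 2)^3)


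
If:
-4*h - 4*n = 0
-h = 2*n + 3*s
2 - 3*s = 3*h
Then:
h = 1/2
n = -1/2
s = 1/6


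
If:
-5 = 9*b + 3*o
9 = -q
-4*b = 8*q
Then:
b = 18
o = -167/3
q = -9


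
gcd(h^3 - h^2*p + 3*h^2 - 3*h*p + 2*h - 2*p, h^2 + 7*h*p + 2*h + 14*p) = h + 2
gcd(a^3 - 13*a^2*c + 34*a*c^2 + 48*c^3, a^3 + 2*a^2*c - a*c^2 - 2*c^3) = a + c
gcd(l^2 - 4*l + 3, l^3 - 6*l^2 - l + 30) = l - 3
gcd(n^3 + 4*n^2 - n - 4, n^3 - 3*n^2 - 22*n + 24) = n^2 + 3*n - 4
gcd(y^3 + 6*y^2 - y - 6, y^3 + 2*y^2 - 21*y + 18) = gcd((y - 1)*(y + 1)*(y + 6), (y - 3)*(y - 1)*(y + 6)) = y^2 + 5*y - 6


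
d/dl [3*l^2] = 6*l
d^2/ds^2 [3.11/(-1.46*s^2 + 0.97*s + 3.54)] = (-13.258552*s^2 + 8.808764*s + 3.11*(2.92*s - 0.97)*(5.84*s - 1.94) + 32.147448)/(-1.46*s^2 + 0.97*s + 3.54)^3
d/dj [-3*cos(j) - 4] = 3*sin(j)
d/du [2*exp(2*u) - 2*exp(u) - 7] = (4*exp(u) - 2)*exp(u)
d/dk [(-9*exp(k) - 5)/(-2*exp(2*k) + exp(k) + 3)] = (-(4*exp(k) - 1)*(9*exp(k) + 5) + 18*exp(2*k) - 9*exp(k) - 27)*exp(k)/(-2*exp(2*k) + exp(k) + 3)^2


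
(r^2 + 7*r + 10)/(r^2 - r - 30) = (r + 2)/(r - 6)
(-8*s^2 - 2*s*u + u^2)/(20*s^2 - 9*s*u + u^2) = (-2*s - u)/(5*s - u)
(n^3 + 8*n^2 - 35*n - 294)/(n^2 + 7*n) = n + 1 - 42/n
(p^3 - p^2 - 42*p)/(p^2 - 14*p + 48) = p*(p^2 - p - 42)/(p^2 - 14*p + 48)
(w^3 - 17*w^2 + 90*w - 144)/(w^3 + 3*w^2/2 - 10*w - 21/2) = 2*(w^2 - 14*w + 48)/(2*w^2 + 9*w + 7)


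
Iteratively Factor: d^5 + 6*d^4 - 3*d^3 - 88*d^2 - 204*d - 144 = (d + 2)*(d^4 + 4*d^3 - 11*d^2 - 66*d - 72) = (d + 2)*(d + 3)*(d^3 + d^2 - 14*d - 24) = (d + 2)*(d + 3)^2*(d^2 - 2*d - 8) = (d - 4)*(d + 2)*(d + 3)^2*(d + 2)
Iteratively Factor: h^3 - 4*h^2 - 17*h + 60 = (h + 4)*(h^2 - 8*h + 15) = (h - 3)*(h + 4)*(h - 5)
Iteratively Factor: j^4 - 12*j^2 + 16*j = (j - 2)*(j^3 + 2*j^2 - 8*j) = j*(j - 2)*(j^2 + 2*j - 8) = j*(j - 2)^2*(j + 4)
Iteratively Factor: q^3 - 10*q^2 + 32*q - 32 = (q - 4)*(q^2 - 6*q + 8) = (q - 4)^2*(q - 2)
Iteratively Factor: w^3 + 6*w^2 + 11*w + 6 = (w + 3)*(w^2 + 3*w + 2) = (w + 2)*(w + 3)*(w + 1)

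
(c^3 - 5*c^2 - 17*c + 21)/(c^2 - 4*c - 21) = c - 1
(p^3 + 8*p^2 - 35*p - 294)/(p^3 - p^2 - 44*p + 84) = (p + 7)/(p - 2)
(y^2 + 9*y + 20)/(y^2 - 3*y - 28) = (y + 5)/(y - 7)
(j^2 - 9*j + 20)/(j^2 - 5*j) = (j - 4)/j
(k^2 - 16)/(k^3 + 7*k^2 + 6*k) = (k^2 - 16)/(k*(k^2 + 7*k + 6))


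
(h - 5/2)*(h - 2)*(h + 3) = h^3 - 3*h^2/2 - 17*h/2 + 15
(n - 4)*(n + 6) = n^2 + 2*n - 24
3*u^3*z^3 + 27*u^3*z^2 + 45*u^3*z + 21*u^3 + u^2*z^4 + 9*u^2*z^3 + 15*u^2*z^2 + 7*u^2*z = (3*u + z)*(z + 7)*(u*z + u)^2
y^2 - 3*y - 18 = (y - 6)*(y + 3)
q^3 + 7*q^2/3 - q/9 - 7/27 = (q - 1/3)*(q + 1/3)*(q + 7/3)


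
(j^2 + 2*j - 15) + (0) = j^2 + 2*j - 15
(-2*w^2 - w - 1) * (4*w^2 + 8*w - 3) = -8*w^4 - 20*w^3 - 6*w^2 - 5*w + 3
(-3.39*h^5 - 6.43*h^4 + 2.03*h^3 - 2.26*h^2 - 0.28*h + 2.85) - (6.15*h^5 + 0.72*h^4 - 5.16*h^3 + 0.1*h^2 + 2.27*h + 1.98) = -9.54*h^5 - 7.15*h^4 + 7.19*h^3 - 2.36*h^2 - 2.55*h + 0.87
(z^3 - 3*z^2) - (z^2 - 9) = z^3 - 4*z^2 + 9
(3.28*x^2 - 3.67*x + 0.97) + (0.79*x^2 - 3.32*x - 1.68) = 4.07*x^2 - 6.99*x - 0.71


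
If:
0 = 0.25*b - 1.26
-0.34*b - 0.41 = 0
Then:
No Solution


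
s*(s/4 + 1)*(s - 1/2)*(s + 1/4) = s^4/4 + 15*s^3/16 - 9*s^2/32 - s/8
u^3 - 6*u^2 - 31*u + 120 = (u - 8)*(u - 3)*(u + 5)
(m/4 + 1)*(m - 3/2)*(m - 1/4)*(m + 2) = m^4/4 + 17*m^3/16 - 17*m^2/32 - 47*m/16 + 3/4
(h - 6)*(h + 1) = h^2 - 5*h - 6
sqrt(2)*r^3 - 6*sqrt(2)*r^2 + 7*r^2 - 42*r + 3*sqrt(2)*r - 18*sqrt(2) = (r - 6)*(r + 3*sqrt(2))*(sqrt(2)*r + 1)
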